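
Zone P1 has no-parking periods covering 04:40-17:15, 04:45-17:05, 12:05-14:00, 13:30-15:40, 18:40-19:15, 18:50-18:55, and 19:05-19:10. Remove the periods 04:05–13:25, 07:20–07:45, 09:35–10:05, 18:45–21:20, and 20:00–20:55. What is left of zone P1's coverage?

Merge the first list: 04:40–17:15, 18:40–19:15.
Merge the second list: 04:05–13:25, 18:45–21:20.
04:40–17:15 with B removed leaves 13:25–17:15.
18:40–19:15 with B removed leaves 18:40–18:45.

13:25–17:15, 18:40–18:45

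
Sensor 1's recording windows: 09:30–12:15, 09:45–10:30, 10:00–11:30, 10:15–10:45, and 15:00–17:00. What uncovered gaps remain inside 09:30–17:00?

12:15–15:00

The merged coverage is 09:30–12:15, 15:00–17:00.
Complement within 09:30–17:00: 12:15–15:00.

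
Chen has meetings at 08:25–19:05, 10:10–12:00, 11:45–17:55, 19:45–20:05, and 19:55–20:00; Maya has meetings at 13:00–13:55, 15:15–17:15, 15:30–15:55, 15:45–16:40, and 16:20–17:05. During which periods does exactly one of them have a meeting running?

08:25–13:00, 13:55–15:15, 17:15–19:05, 19:45–20:05

A, merged: 08:25–19:05, 19:45–20:05.
B, merged: 13:00–13:55, 15:15–17:15.
Only in the first: 08:25–13:00, 13:55–15:15, 17:15–19:05, 19:45–20:05.
Only in the second: none.
Together these are the periods covered by exactly one.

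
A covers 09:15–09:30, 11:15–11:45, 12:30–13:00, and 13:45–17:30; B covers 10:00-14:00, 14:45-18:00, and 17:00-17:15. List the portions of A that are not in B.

Merge the second list: 10:00–14:00, 14:45–18:00.
09:15–09:30: no B overlap → unchanged.
11:15–11:45: fully covered by B → removed.
12:30–13:00: fully covered by B → removed.
13:45–17:30 minus B → 14:00–14:45.

09:15–09:30, 14:00–14:45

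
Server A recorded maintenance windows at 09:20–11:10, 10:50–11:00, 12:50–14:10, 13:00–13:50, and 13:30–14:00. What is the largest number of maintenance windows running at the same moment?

3

Walk the sorted start/end points keeping a running depth.
The depth first hits 3 at 13:30.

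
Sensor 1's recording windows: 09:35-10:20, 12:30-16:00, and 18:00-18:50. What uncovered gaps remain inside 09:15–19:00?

Covered (merged): 09:35–10:20, 12:30–16:00, 18:00–18:50.
Uncovered inside 09:15–19:00: 09:15–09:35, 10:20–12:30, 16:00–18:00, 18:50–19:00.

09:15–09:35, 10:20–12:30, 16:00–18:00, 18:50–19:00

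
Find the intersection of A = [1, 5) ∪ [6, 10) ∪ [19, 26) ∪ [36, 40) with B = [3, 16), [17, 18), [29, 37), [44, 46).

[3, 5) ∪ [6, 10) ∪ [36, 37)

[1, 5) ∩ B → [3, 5).
[6, 10) ∩ B → [6, 10).
[19, 26) meets no B interval.
[36, 40) ∩ B → [36, 37).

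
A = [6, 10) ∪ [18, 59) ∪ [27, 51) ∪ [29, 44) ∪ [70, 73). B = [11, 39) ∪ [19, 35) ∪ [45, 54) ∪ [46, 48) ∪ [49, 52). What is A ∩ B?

[18, 39) ∪ [45, 54)

A, merged: [6, 10), [18, 59), [70, 73).
B, merged: [11, 39), [45, 54).
[6, 10): no overlap with the second set.
[18, 59) meets the second set on [18, 39), [45, 54).
[70, 73): no overlap with the second set.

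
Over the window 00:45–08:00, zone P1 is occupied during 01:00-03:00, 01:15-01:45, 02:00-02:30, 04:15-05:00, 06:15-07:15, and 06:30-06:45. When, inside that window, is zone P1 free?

00:45-01:00, 03:00-04:15, 05:00-06:15, 07:15-08:00

Covered (merged): 01:00-03:00, 04:15-05:00, 06:15-07:15.
Uncovered inside 00:45-08:00: 00:45-01:00, 03:00-04:15, 05:00-06:15, 07:15-08:00.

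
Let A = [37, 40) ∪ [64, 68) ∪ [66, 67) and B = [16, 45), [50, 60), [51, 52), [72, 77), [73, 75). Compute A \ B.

First set merges to [37, 40), [64, 68).
Second set merges to [16, 45), [50, 60), [72, 77).
[37, 40): fully covered by B → removed.
[64, 68): no B overlap → unchanged.

[64, 68)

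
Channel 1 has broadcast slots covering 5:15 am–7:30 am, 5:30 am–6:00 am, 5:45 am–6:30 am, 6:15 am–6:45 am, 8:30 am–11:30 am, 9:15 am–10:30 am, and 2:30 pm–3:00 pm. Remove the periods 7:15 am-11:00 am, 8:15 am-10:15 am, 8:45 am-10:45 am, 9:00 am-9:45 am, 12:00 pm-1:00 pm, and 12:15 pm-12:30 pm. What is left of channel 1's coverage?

5:15 am-7:15 am, 11:00 am-11:30 am, 2:30 pm-3:00 pm

Merge the first list: 5:15 am-7:30 am, 8:30 am-11:30 am, 2:30 pm-3:00 pm.
Merge the second list: 7:15 am-11:00 am, 12:00 pm-1:00 pm.
5:15 am-7:30 am with B removed leaves 5:15 am-7:15 am.
8:30 am-11:30 am with B removed leaves 11:00 am-11:30 am.
2:30 pm-3:00 pm is untouched.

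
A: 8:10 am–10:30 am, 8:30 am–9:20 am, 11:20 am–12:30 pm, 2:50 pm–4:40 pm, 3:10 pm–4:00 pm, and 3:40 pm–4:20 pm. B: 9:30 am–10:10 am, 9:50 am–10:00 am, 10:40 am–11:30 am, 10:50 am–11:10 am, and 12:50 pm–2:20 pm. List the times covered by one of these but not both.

8:10 am–9:30 am, 10:10 am–10:30 am, 10:40 am–11:20 am, 11:30 am–12:30 pm, 12:50 pm–2:20 pm, 2:50 pm–4:40 pm

First set merges to 8:10 am–10:30 am, 11:20 am–12:30 pm, 2:50 pm–4:40 pm.
Second set merges to 9:30 am–10:10 am, 10:40 am–11:30 am, 12:50 pm–2:20 pm.
Only in the first: 8:10 am–9:30 am, 10:10 am–10:30 am, 11:30 am–12:30 pm, 2:50 pm–4:40 pm.
Only in the second: 10:40 am–11:20 am, 12:50 pm–2:20 pm.
Together these are the periods covered by exactly one.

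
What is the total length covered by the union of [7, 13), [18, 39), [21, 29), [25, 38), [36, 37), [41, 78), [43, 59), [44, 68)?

64

Merged: [7, 13), [18, 39), [41, 78).
Lengths: 6 + 21 + 37 = 64.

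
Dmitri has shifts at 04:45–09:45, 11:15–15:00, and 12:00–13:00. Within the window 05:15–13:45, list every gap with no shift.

The merged coverage is 04:45–09:45, 11:15–15:00.
Complement within 05:15–13:45: 09:45–11:15.

09:45–11:15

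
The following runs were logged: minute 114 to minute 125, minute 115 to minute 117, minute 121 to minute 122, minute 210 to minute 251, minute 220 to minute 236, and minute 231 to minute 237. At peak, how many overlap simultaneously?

Sweep endpoints in order; track running count of active intervals.
Peak of 3 reached at minute 231.

3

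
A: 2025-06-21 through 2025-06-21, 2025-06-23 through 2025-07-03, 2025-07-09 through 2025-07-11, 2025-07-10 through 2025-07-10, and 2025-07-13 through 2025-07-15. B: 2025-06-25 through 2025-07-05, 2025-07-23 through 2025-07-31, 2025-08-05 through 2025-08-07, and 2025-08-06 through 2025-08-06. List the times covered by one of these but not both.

2025-06-21 through 2025-06-21, 2025-06-23 through 2025-06-24, 2025-07-04 through 2025-07-05, 2025-07-09 through 2025-07-11, 2025-07-13 through 2025-07-15, 2025-07-23 through 2025-07-31, 2025-08-05 through 2025-08-07

A, merged: 2025-06-21 through 2025-06-21, 2025-06-23 through 2025-07-03, 2025-07-09 through 2025-07-11, 2025-07-13 through 2025-07-15.
B, merged: 2025-06-25 through 2025-07-05, 2025-07-23 through 2025-07-31, 2025-08-05 through 2025-08-07.
Only in the first: 2025-06-21 through 2025-06-21, 2025-06-23 through 2025-06-24, 2025-07-09 through 2025-07-11, 2025-07-13 through 2025-07-15.
Only in the second: 2025-07-04 through 2025-07-05, 2025-07-23 through 2025-07-31, 2025-08-05 through 2025-08-07.
Together these are the periods covered by exactly one.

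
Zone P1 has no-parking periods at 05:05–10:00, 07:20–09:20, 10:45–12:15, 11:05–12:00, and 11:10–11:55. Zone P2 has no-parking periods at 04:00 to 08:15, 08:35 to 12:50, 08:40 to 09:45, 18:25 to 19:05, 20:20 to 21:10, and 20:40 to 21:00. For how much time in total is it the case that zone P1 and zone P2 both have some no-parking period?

A, merged: 05:05–10:00, 10:45–12:15.
B, merged: 04:00–08:15, 08:35–12:50, 18:25–19:05, 20:20–21:10.
A ∩ B = 05:05–08:15, 08:35–10:00, 10:45–12:15.
Total: 3 h 10 min + 1 h 25 min + 1 h 30 min = 6 h 5 min.

6 h 5 min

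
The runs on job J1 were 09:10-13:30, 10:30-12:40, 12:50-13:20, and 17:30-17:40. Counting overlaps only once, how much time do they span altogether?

4 h 30 min

Merged: 09:10-13:30, 17:30-17:40.
Lengths: 4 h 20 min + 10 min = 4 h 30 min.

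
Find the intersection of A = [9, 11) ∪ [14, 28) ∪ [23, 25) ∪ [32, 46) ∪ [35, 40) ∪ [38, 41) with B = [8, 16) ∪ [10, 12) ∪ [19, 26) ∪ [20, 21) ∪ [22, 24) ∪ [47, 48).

[9, 11) ∪ [14, 16) ∪ [19, 26)

Merge the first list: [9, 11), [14, 28), [32, 46).
Merge the second list: [8, 16), [19, 26), [47, 48).
[9, 11) ∩ B → [9, 11).
[14, 28) ∩ B → [14, 16), [19, 26).
[32, 46) meets no B interval.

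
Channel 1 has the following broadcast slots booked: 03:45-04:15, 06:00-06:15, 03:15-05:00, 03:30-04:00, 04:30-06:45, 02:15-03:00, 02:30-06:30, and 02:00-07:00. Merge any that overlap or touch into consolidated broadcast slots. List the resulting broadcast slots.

Sort by start: 02:00–07:00, 02:15–03:00, 02:30–06:30, 03:15–05:00, 03:30–04:00, 03:45–04:15, 04:30–06:45, 06:00–06:15.
02:15–03:00 overlaps/touches 02:00–07:00 → extend to 02:00–07:00.
02:30–06:30 overlaps/touches 02:00–07:00 → extend to 02:00–07:00.
03:15–05:00 overlaps/touches 02:00–07:00 → extend to 02:00–07:00.
03:30–04:00 overlaps/touches 02:00–07:00 → extend to 02:00–07:00.
03:45–04:15 overlaps/touches 02:00–07:00 → extend to 02:00–07:00.
04:30–06:45 overlaps/touches 02:00–07:00 → extend to 02:00–07:00.
06:00–06:15 overlaps/touches 02:00–07:00 → extend to 02:00–07:00.

02:00–07:00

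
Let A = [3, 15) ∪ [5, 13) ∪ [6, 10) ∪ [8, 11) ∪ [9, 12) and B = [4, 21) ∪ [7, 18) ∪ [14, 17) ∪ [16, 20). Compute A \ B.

Merge the first list: [3, 15).
Merge the second list: [4, 21).
[3, 15) minus B → [3, 4).

[3, 4)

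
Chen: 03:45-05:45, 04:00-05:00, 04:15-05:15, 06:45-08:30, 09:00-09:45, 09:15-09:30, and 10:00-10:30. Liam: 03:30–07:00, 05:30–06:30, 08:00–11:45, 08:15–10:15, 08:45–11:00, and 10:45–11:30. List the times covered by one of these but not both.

03:30–03:45, 05:45–06:45, 07:00–08:00, 08:30–09:00, 09:45–10:00, 10:30–11:45

A, merged: 03:45–05:45, 06:45–08:30, 09:00–09:45, 10:00–10:30.
B, merged: 03:30–07:00, 08:00–11:45.
Only in the first: 07:00–08:00.
Only in the second: 03:30–03:45, 05:45–06:45, 08:30–09:00, 09:45–10:00, 10:30–11:45.
Together these are the periods covered by exactly one.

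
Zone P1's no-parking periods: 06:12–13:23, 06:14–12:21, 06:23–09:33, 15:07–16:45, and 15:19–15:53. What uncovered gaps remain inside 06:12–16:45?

After merging, the occupied span is 06:12–13:23, 15:07–16:45.
Complement within 06:12–16:45: 13:23–15:07.

13:23–15:07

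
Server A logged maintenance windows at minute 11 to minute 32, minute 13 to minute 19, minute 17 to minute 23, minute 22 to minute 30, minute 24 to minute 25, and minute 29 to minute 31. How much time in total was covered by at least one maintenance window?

21 minutes

Merged: minute 11 to minute 32.
Length: 21 minutes.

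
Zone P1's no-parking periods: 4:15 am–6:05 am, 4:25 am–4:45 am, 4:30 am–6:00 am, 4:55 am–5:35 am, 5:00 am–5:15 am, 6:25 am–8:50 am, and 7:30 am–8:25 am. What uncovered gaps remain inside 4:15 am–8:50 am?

Covered (merged): 4:15 am-6:05 am, 6:25 am-8:50 am.
Complement within 4:15 am-8:50 am: 6:05 am-6:25 am.

6:05 am-6:25 am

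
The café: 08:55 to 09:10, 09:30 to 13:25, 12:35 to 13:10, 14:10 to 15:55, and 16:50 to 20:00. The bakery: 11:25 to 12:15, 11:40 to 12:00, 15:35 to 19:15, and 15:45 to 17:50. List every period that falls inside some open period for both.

Merge the first list: 08:55–09:10, 09:30–13:25, 14:10–15:55, 16:50–20:00.
Merge the second list: 11:25–12:15, 15:35–19:15.
08:55–09:10 falls entirely outside B.
09:30–13:25 overlaps B on 11:25–12:15.
14:10–15:55 overlaps B on 15:35–15:55.
16:50–20:00 overlaps B on 16:50–19:15.

11:25–12:15, 15:35–15:55, 16:50–19:15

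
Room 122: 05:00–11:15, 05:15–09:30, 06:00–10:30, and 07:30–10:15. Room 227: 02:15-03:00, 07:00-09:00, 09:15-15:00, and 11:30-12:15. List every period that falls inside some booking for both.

A, merged: 05:00–11:15.
B, merged: 02:15–03:00, 07:00–09:00, 09:15–15:00.
05:00–11:15 ∩ B → 07:00–09:00, 09:15–11:15.

07:00–09:00, 09:15–11:15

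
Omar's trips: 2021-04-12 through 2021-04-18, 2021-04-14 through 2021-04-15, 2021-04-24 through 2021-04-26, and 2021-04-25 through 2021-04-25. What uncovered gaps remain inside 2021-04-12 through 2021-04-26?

2021-04-19 through 2021-04-23

After merging, the occupied span is 2021-04-12 through 2021-04-18, 2021-04-24 through 2021-04-26.
Gaps within 2021-04-12 through 2021-04-26: 2021-04-19 through 2021-04-23.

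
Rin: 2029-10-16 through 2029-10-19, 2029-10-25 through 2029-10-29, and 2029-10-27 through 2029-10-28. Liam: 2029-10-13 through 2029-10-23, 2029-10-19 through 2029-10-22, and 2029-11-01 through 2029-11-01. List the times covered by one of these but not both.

Merge the first list: 2029-10-16 through 2029-10-19, 2029-10-25 through 2029-10-29.
Merge the second list: 2029-10-13 through 2029-10-23, 2029-11-01 through 2029-11-01.
A but not B: 2029-10-25 through 2029-10-29.
B but not A: 2029-10-13 through 2029-10-15, 2029-10-20 through 2029-10-23, 2029-11-01 through 2029-11-01.
Combining gives A △ B.

2029-10-13 through 2029-10-15, 2029-10-20 through 2029-10-23, 2029-10-25 through 2029-10-29, 2029-11-01 through 2029-11-01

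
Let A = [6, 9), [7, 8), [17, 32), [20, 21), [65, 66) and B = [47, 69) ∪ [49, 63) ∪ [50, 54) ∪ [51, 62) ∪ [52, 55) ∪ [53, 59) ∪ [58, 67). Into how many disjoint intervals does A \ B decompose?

A, merged: [6, 9), [17, 32), [65, 66).
B, merged: [47, 69).
A \ B = [6, 9), [17, 32).
That is 2 disjoint pieces.

2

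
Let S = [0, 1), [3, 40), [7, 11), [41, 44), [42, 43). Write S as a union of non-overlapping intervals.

[3, 40) is disjoint → start new block.
[7, 11) overlaps/touches [3, 40) → extend to [3, 40).
[41, 44) is disjoint → start new block.
[42, 43) overlaps/touches [41, 44) → extend to [41, 44).

[0, 1) ∪ [3, 40) ∪ [41, 44)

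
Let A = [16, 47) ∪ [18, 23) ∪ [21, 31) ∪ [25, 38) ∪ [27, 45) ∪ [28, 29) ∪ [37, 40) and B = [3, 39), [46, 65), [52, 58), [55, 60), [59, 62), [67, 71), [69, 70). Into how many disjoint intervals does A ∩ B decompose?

First set merges to [16, 47).
Second set merges to [3, 39), [46, 65), [67, 71).
A ∩ B = [16, 39), [46, 47).
That is 2 disjoint pieces.

2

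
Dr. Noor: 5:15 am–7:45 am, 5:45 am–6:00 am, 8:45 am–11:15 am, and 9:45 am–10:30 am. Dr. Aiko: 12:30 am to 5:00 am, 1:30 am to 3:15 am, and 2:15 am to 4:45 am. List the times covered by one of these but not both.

12:30 am–5:00 am, 5:15 am–7:45 am, 8:45 am–11:15 am

Merge the first list: 5:15 am–7:45 am, 8:45 am–11:15 am.
Merge the second list: 12:30 am–5:00 am.
A \ B = 5:15 am–7:45 am, 8:45 am–11:15 am.
B \ A = 12:30 am–5:00 am.
Union of the two gives the symmetric difference.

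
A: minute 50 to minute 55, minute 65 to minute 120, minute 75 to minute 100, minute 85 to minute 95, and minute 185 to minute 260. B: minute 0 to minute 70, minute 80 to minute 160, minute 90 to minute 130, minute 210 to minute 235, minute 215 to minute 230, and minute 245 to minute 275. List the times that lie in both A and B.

First set merges to minute 50 to minute 55, minute 65 to minute 120, minute 185 to minute 260.
Second set merges to minute 0 to minute 70, minute 80 to minute 160, minute 210 to minute 235, minute 245 to minute 275.
minute 50 to minute 55 ∩ B → minute 50 to minute 55.
minute 65 to minute 120 ∩ B → minute 65 to minute 70, minute 80 to minute 120.
minute 185 to minute 260 ∩ B → minute 210 to minute 235, minute 245 to minute 260.

minute 50 to minute 55, minute 65 to minute 70, minute 80 to minute 120, minute 210 to minute 235, minute 245 to minute 260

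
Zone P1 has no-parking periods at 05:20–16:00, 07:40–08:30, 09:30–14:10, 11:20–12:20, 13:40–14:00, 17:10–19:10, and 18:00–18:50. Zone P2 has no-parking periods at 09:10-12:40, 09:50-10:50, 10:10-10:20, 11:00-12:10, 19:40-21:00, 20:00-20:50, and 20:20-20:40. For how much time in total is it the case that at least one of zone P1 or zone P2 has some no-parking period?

14 h

Merge the first list: 05:20–16:00, 17:10–19:10.
Merge the second list: 09:10–12:40, 19:40–21:00.
A ∪ B = 05:20–16:00, 17:10–19:10, 19:40–21:00.
Total: 10 h 40 min + 2 h + 1 h 20 min = 14 h.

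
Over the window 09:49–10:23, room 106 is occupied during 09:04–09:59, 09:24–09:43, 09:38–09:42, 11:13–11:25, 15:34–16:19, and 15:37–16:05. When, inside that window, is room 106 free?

The merged coverage is 09:04-09:59, 11:13-11:25, 15:34-16:19.
Gaps within 09:49-10:23: 09:59-10:23.

09:59-10:23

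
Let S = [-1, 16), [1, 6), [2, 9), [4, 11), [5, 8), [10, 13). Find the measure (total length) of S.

Merged: [-1, 16).
Length: 17.

17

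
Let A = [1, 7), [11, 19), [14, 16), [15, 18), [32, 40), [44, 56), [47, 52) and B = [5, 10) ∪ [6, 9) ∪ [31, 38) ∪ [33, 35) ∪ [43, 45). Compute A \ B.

[1, 5) ∪ [11, 19) ∪ [38, 40) ∪ [45, 56)

A, merged: [1, 7), [11, 19), [32, 40), [44, 56).
B, merged: [5, 10), [31, 38), [43, 45).
[1, 7) \ B = [1, 5).
[11, 19): nothing removed.
[32, 40) \ B = [38, 40).
[44, 56) \ B = [45, 56).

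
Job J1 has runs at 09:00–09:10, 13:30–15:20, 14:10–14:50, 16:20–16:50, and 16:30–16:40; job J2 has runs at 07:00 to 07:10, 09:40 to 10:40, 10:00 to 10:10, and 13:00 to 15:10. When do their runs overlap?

13:30–15:10

First set merges to 09:00–09:10, 13:30–15:20, 16:20–16:50.
Second set merges to 07:00–07:10, 09:40–10:40, 13:00–15:10.
09:00–09:10: no overlap with the second set.
13:30–15:20 meets the second set on 13:30–15:10.
16:20–16:50: no overlap with the second set.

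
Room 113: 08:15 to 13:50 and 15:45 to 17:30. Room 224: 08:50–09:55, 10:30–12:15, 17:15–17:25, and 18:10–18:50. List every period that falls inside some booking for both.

08:15-13:50 ∩ B → 08:50-09:55, 10:30-12:15.
15:45-17:30 ∩ B → 17:15-17:25.

08:50-09:55, 10:30-12:15, 17:15-17:25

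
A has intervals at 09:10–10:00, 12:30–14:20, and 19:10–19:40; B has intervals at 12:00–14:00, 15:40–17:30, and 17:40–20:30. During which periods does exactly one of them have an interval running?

Only in the first: 09:10–10:00, 14:00–14:20.
Only in the second: 12:00–12:30, 15:40–17:30, 17:40–19:10, 19:40–20:30.
Together these are the periods covered by exactly one.

09:10–10:00, 12:00–12:30, 14:00–14:20, 15:40–17:30, 17:40–19:10, 19:40–20:30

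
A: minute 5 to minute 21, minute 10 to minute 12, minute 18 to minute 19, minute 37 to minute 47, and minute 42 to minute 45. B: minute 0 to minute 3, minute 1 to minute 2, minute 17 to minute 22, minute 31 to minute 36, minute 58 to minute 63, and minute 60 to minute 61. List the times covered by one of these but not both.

A, merged: minute 5 to minute 21, minute 37 to minute 47.
B, merged: minute 0 to minute 3, minute 17 to minute 22, minute 31 to minute 36, minute 58 to minute 63.
A \ B = minute 5 to minute 17, minute 37 to minute 47.
B \ A = minute 0 to minute 3, minute 21 to minute 22, minute 31 to minute 36, minute 58 to minute 63.
Union of the two gives the symmetric difference.

minute 0 to minute 3, minute 5 to minute 17, minute 21 to minute 22, minute 31 to minute 36, minute 37 to minute 47, minute 58 to minute 63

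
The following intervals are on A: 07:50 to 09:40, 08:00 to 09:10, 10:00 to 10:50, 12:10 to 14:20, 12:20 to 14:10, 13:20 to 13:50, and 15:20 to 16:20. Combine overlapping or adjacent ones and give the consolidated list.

07:50–09:40, 10:00–10:50, 12:10–14:20, 15:20–16:20

08:00–09:10 overlaps/touches 07:50–09:40 → extend to 07:50–09:40.
10:00–10:50 is disjoint → start new block.
12:10–14:20 is disjoint → start new block.
12:20–14:10 overlaps/touches 12:10–14:20 → extend to 12:10–14:20.
13:20–13:50 overlaps/touches 12:10–14:20 → extend to 12:10–14:20.
15:20–16:20 is disjoint → start new block.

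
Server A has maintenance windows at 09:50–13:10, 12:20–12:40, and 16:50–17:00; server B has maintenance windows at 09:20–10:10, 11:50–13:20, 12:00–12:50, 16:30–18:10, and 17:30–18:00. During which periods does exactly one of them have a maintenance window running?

09:20-09:50, 10:10-11:50, 13:10-13:20, 16:30-16:50, 17:00-18:10

Merge the first list: 09:50-13:10, 16:50-17:00.
Merge the second list: 09:20-10:10, 11:50-13:20, 16:30-18:10.
A \ B = 10:10-11:50.
B \ A = 09:20-09:50, 13:10-13:20, 16:30-16:50, 17:00-18:10.
Union of the two gives the symmetric difference.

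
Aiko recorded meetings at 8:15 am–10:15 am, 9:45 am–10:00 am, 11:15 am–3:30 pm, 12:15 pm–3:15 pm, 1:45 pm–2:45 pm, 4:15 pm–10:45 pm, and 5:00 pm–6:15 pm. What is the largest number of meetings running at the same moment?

3

At 1:45 pm, 3 of the intervals are simultaneously active.
No point has more.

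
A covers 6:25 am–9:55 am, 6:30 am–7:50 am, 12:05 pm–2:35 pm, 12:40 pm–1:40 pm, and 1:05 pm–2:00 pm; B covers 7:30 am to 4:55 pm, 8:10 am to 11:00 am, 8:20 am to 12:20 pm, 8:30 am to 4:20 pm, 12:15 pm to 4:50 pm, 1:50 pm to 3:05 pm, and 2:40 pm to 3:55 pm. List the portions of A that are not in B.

6:25 am–7:30 am

A, merged: 6:25 am–9:55 am, 12:05 pm–2:35 pm.
B, merged: 7:30 am–4:55 pm.
6:25 am–9:55 am \ B = 6:25 am–7:30 am.
12:05 pm–2:35 pm: entirely removed.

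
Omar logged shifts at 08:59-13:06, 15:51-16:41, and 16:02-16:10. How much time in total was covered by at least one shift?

Merged: 08:59–13:06, 15:51–16:41.
Lengths: 4 h 7 min + 50 min = 4 h 57 min.

4 h 57 min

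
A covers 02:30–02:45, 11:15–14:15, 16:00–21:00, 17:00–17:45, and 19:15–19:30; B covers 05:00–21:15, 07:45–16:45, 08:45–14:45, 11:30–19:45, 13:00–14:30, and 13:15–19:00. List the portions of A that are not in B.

First set merges to 02:30-02:45, 11:15-14:15, 16:00-21:00.
Second set merges to 05:00-21:15.
02:30-02:45: nothing removed.
11:15-14:15: entirely removed.
16:00-21:00: entirely removed.

02:30-02:45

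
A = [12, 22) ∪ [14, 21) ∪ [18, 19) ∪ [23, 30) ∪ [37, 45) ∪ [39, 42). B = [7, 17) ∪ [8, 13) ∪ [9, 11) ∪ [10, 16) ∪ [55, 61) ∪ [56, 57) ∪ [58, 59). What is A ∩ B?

[12, 17)

A, merged: [12, 22), [23, 30), [37, 45).
B, merged: [7, 17), [55, 61).
[12, 22) ∩ B → [12, 17).
[23, 30) meets no B interval.
[37, 45) meets no B interval.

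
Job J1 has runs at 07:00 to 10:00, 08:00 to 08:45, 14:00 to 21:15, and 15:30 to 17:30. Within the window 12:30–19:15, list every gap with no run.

After merging, the occupied span is 07:00–10:00, 14:00–21:15.
Gaps within 12:30–19:15: 12:30–14:00.

12:30–14:00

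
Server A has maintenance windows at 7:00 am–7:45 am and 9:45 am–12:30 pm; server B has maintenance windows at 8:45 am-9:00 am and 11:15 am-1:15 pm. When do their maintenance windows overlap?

7:00 am-7:45 am falls entirely outside B.
9:45 am-12:30 pm overlaps B on 11:15 am-12:30 pm.

11:15 am-12:30 pm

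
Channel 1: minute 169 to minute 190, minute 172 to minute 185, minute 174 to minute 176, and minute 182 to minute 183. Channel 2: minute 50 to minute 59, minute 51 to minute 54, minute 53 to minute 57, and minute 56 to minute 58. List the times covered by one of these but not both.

minute 50 to minute 59, minute 169 to minute 190

First set merges to minute 169 to minute 190.
Second set merges to minute 50 to minute 59.
Only in the first: minute 169 to minute 190.
Only in the second: minute 50 to minute 59.
Together these are the periods covered by exactly one.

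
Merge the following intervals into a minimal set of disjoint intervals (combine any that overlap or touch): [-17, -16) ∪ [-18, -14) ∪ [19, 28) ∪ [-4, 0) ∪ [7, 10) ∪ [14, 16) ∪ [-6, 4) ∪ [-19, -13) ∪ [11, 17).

Sort by start: [-19, -13), [-18, -14), [-17, -16), [-6, 4), [-4, 0), [7, 10), [11, 17), [14, 16), [19, 28).
[-18, -14) overlaps/touches [-19, -13) → extend to [-19, -13).
[-17, -16) overlaps/touches [-19, -13) → extend to [-19, -13).
[-6, 4) is disjoint → start new block.
[-4, 0) overlaps/touches [-6, 4) → extend to [-6, 4).
[7, 10) is disjoint → start new block.
[11, 17) is disjoint → start new block.
[14, 16) overlaps/touches [11, 17) → extend to [11, 17).
[19, 28) is disjoint → start new block.

[-19, -13) ∪ [-6, 4) ∪ [7, 10) ∪ [11, 17) ∪ [19, 28)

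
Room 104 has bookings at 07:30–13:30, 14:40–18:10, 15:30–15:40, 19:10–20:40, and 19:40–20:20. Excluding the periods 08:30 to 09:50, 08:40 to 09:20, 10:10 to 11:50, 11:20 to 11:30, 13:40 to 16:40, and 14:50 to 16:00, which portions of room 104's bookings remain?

First set merges to 07:30–13:30, 14:40–18:10, 19:10–20:40.
Second set merges to 08:30–09:50, 10:10–11:50, 13:40–16:40.
07:30–13:30 minus B → 07:30–08:30, 09:50–10:10, 11:50–13:30.
14:40–18:10 minus B → 16:40–18:10.
19:10–20:40: no B overlap → unchanged.

07:30–08:30, 09:50–10:10, 11:50–13:30, 16:40–18:10, 19:10–20:40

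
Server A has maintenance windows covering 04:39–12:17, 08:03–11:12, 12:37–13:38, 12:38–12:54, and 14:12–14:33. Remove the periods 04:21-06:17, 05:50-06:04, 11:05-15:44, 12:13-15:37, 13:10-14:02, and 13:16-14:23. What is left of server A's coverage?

A, merged: 04:39–12:17, 12:37–13:38, 14:12–14:33.
B, merged: 04:21–06:17, 11:05–15:44.
04:39–12:17 with B removed leaves 06:17–11:05.
12:37–13:38 lies entirely inside B → drops out.
14:12–14:33 lies entirely inside B → drops out.

06:17–11:05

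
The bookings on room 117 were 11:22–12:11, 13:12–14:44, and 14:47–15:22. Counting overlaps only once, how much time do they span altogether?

Merged: 11:22–12:11, 13:12–14:44, 14:47–15:22.
Lengths: 49 min + 1 h 32 min + 35 min = 2 h 56 min.

2 h 56 min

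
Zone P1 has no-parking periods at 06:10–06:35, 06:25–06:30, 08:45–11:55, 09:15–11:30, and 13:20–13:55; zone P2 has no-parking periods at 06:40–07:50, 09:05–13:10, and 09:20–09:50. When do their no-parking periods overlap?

09:05-11:55

Merge the first list: 06:10-06:35, 08:45-11:55, 13:20-13:55.
Merge the second list: 06:40-07:50, 09:05-13:10.
06:10-06:35 meets no B interval.
08:45-11:55 ∩ B → 09:05-11:55.
13:20-13:55 meets no B interval.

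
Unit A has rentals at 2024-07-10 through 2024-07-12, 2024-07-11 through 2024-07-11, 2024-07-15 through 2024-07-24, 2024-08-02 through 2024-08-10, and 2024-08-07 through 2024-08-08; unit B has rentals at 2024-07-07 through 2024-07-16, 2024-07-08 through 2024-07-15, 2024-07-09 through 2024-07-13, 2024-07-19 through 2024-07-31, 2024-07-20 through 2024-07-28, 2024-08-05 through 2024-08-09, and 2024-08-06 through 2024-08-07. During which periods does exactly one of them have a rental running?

2024-07-07 through 2024-07-09, 2024-07-13 through 2024-07-14, 2024-07-17 through 2024-07-18, 2024-07-25 through 2024-07-31, 2024-08-02 through 2024-08-04, 2024-08-10 through 2024-08-10

Merge the first list: 2024-07-10 through 2024-07-12, 2024-07-15 through 2024-07-24, 2024-08-02 through 2024-08-10.
Merge the second list: 2024-07-07 through 2024-07-16, 2024-07-19 through 2024-07-31, 2024-08-05 through 2024-08-09.
Only in the first: 2024-07-17 through 2024-07-18, 2024-08-02 through 2024-08-04, 2024-08-10 through 2024-08-10.
Only in the second: 2024-07-07 through 2024-07-09, 2024-07-13 through 2024-07-14, 2024-07-25 through 2024-07-31.
Together these are the periods covered by exactly one.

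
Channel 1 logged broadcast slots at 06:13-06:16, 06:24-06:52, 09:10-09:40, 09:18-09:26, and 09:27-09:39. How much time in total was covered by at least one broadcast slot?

Merged: 06:13–06:16, 06:24–06:52, 09:10–09:40.
Lengths: 3 min + 28 min + 30 min = 1 h 1 min.

1 h 1 min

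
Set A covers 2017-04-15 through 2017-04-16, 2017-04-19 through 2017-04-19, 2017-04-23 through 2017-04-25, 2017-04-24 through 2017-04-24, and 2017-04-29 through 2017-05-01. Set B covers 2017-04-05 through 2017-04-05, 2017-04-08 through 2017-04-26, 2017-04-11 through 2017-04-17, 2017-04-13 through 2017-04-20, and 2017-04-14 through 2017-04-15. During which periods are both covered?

2017-04-15 through 2017-04-16, 2017-04-19 through 2017-04-19, 2017-04-23 through 2017-04-25

First set merges to 2017-04-15 through 2017-04-16, 2017-04-19 through 2017-04-19, 2017-04-23 through 2017-04-25, 2017-04-29 through 2017-05-01.
Second set merges to 2017-04-05 through 2017-04-05, 2017-04-08 through 2017-04-26.
2017-04-15 through 2017-04-16 ∩ B → 2017-04-15 through 2017-04-16.
2017-04-19 through 2017-04-19 ∩ B → 2017-04-19 through 2017-04-19.
2017-04-23 through 2017-04-25 ∩ B → 2017-04-23 through 2017-04-25.
2017-04-29 through 2017-05-01 meets no B interval.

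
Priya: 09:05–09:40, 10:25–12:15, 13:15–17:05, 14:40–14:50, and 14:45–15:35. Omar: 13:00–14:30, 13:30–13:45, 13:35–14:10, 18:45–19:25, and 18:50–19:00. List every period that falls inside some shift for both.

A, merged: 09:05–09:40, 10:25–12:15, 13:15–17:05.
B, merged: 13:00–14:30, 18:45–19:25.
09:05–09:40: no overlap with the second set.
10:25–12:15: no overlap with the second set.
13:15–17:05 meets the second set on 13:15–14:30.

13:15–14:30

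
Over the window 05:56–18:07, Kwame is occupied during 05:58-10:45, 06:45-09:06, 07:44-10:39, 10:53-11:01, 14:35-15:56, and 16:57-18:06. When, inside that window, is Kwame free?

05:56-05:58, 10:45-10:53, 11:01-14:35, 15:56-16:57, 18:06-18:07

Covered (merged): 05:58-10:45, 10:53-11:01, 14:35-15:56, 16:57-18:06.
Uncovered inside 05:56-18:07: 05:56-05:58, 10:45-10:53, 11:01-14:35, 15:56-16:57, 18:06-18:07.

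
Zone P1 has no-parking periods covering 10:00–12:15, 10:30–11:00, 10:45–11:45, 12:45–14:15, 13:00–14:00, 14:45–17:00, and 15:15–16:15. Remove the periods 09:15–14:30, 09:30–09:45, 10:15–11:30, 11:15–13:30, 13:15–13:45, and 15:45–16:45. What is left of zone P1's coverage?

14:45–15:45, 16:45–17:00

First set merges to 10:00–12:15, 12:45–14:15, 14:45–17:00.
Second set merges to 09:15–14:30, 15:45–16:45.
10:00–12:15: fully covered by B → removed.
12:45–14:15: fully covered by B → removed.
14:45–17:00 minus B → 14:45–15:45, 16:45–17:00.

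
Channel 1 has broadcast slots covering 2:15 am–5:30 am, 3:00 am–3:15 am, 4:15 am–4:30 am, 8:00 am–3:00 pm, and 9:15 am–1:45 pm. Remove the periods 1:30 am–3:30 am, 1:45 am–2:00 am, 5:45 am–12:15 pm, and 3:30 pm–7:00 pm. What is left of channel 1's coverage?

3:30 am-5:30 am, 12:15 pm-3:00 pm

A, merged: 2:15 am-5:30 am, 8:00 am-3:00 pm.
B, merged: 1:30 am-3:30 am, 5:45 am-12:15 pm, 3:30 pm-7:00 pm.
2:15 am-5:30 am with B removed leaves 3:30 am-5:30 am.
8:00 am-3:00 pm with B removed leaves 12:15 pm-3:00 pm.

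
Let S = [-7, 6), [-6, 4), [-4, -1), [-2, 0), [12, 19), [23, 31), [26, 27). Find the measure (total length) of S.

28

Merged: [-7, 6), [12, 19), [23, 31).
Lengths: 13 + 7 + 8 = 28.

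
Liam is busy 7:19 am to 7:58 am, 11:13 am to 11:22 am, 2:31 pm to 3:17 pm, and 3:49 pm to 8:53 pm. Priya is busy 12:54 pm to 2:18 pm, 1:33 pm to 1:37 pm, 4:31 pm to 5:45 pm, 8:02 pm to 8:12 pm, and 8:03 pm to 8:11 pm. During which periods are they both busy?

Second set merges to 12:54 pm–2:18 pm, 4:31 pm–5:45 pm, 8:02 pm–8:12 pm.
7:19 am–7:58 am meets no B interval.
11:13 am–11:22 am meets no B interval.
2:31 pm–3:17 pm meets no B interval.
3:49 pm–8:53 pm ∩ B → 4:31 pm–5:45 pm, 8:02 pm–8:12 pm.

4:31 pm–5:45 pm, 8:02 pm–8:12 pm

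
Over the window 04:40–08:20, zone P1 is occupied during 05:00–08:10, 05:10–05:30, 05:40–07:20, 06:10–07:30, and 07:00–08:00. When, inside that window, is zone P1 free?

04:40-05:00, 08:10-08:20

After merging, the occupied span is 05:00-08:10.
Complement within 04:40-08:20: 04:40-05:00, 08:10-08:20.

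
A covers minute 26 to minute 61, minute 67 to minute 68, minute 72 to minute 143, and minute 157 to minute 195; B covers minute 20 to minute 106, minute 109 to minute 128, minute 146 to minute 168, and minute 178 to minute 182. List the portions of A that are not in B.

minute 106 to minute 109, minute 128 to minute 143, minute 168 to minute 178, minute 182 to minute 195

minute 26 to minute 61 lies entirely inside B → drops out.
minute 67 to minute 68 lies entirely inside B → drops out.
minute 72 to minute 143 with B removed leaves minute 106 to minute 109, minute 128 to minute 143.
minute 157 to minute 195 with B removed leaves minute 168 to minute 178, minute 182 to minute 195.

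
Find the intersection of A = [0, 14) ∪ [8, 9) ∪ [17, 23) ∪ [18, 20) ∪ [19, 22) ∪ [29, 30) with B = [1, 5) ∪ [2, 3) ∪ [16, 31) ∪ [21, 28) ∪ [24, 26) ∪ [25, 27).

[1, 5) ∪ [17, 23) ∪ [29, 30)

First set merges to [0, 14), [17, 23), [29, 30).
Second set merges to [1, 5), [16, 31).
[0, 14) overlaps B on [1, 5).
[17, 23) overlaps B on [17, 23).
[29, 30) overlaps B on [29, 30).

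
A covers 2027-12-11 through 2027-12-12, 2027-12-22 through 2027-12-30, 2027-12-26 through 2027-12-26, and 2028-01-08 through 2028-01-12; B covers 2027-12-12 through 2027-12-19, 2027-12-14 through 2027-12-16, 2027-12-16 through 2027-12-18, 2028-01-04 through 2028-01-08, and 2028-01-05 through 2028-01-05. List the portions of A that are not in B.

2027-12-11 through 2027-12-11, 2027-12-22 through 2027-12-30, 2028-01-09 through 2028-01-12

Merge the first list: 2027-12-11 through 2027-12-12, 2027-12-22 through 2027-12-30, 2028-01-08 through 2028-01-12.
Merge the second list: 2027-12-12 through 2027-12-19, 2028-01-04 through 2028-01-08.
2027-12-11 through 2027-12-12 minus B → 2027-12-11 through 2027-12-11.
2027-12-22 through 2027-12-30: no B overlap → unchanged.
2028-01-08 through 2028-01-12 minus B → 2028-01-09 through 2028-01-12.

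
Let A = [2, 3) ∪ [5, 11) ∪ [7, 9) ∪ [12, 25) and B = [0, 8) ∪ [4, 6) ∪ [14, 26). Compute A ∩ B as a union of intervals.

[2, 3) ∪ [5, 8) ∪ [14, 25)

First set merges to [2, 3), [5, 11), [12, 25).
Second set merges to [0, 8), [14, 26).
[2, 3) ∩ B → [2, 3).
[5, 11) ∩ B → [5, 8).
[12, 25) ∩ B → [14, 25).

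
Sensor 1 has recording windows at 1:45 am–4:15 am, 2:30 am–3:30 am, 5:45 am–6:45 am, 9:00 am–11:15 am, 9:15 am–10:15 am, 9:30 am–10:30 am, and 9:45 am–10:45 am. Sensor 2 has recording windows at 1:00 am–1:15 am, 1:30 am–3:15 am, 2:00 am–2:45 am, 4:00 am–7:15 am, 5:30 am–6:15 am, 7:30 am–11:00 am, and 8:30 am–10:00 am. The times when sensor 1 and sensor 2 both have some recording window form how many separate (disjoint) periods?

4

A, merged: 1:45 am–4:15 am, 5:45 am–6:45 am, 9:00 am–11:15 am.
B, merged: 1:00 am–1:15 am, 1:30 am–3:15 am, 4:00 am–7:15 am, 7:30 am–11:00 am.
A ∩ B = 1:45 am–3:15 am, 4:00 am–4:15 am, 5:45 am–6:45 am, 9:00 am–11:00 am.
That is 4 disjoint pieces.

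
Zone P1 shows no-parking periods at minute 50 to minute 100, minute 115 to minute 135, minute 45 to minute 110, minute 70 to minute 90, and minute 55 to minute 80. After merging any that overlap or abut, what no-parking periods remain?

Sort by start: minute 45 to minute 110, minute 50 to minute 100, minute 55 to minute 80, minute 70 to minute 90, minute 115 to minute 135.
minute 50 to minute 100 overlaps/touches minute 45 to minute 110 → extend to minute 45 to minute 110.
minute 55 to minute 80 overlaps/touches minute 45 to minute 110 → extend to minute 45 to minute 110.
minute 70 to minute 90 overlaps/touches minute 45 to minute 110 → extend to minute 45 to minute 110.
minute 115 to minute 135 is disjoint → start new block.

minute 45 to minute 110, minute 115 to minute 135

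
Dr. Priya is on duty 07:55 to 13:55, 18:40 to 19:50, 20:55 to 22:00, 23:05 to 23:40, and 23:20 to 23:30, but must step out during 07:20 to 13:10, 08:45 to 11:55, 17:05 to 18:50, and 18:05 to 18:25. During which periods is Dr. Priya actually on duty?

13:10–13:55, 18:50–19:50, 20:55–22:00, 23:05–23:40

First set merges to 07:55–13:55, 18:40–19:50, 20:55–22:00, 23:05–23:40.
Second set merges to 07:20–13:10, 17:05–18:50.
07:55–13:55 minus B → 13:10–13:55.
18:40–19:50 minus B → 18:50–19:50.
20:55–22:00: no B overlap → unchanged.
23:05–23:40: no B overlap → unchanged.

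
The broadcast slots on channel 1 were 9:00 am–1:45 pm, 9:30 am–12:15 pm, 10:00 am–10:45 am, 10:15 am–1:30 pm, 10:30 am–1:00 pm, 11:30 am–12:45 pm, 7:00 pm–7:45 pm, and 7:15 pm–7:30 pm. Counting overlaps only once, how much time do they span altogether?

Merged: 9:00 am–1:45 pm, 7:00 pm–7:45 pm.
Lengths: 4 h 45 min + 45 min = 5 h 30 min.

5 h 30 min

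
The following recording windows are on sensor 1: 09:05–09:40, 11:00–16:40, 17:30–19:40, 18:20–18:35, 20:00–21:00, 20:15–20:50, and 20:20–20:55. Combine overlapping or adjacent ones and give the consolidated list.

09:05–09:40, 11:00–16:40, 17:30–19:40, 20:00–21:00

11:00–16:40 is disjoint → start new block.
17:30–19:40 is disjoint → start new block.
18:20–18:35 overlaps/touches 17:30–19:40 → extend to 17:30–19:40.
20:00–21:00 is disjoint → start new block.
20:15–20:50 overlaps/touches 20:00–21:00 → extend to 20:00–21:00.
20:20–20:55 overlaps/touches 20:00–21:00 → extend to 20:00–21:00.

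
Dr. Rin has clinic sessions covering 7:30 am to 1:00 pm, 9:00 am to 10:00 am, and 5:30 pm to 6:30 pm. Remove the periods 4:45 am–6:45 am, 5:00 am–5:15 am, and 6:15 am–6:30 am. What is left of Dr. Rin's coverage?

7:30 am-1:00 pm, 5:30 pm-6:30 pm

First set merges to 7:30 am-1:00 pm, 5:30 pm-6:30 pm.
Second set merges to 4:45 am-6:45 am.
7:30 am-1:00 pm: no B overlap → unchanged.
5:30 pm-6:30 pm: no B overlap → unchanged.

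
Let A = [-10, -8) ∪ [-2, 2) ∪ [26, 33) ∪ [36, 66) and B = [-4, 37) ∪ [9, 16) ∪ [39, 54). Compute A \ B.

Second set merges to [-4, 37), [39, 54).
[-10, -8): no B overlap → unchanged.
[-2, 2): fully covered by B → removed.
[26, 33): fully covered by B → removed.
[36, 66) minus B → [37, 39), [54, 66).

[-10, -8) ∪ [37, 39) ∪ [54, 66)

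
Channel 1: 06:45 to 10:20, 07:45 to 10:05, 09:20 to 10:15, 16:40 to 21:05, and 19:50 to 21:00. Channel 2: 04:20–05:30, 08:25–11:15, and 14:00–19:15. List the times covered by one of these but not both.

A, merged: 06:45-10:20, 16:40-21:05.
A but not B: 06:45-08:25, 19:15-21:05.
B but not A: 04:20-05:30, 10:20-11:15, 14:00-16:40.
Combining gives A △ B.

04:20-05:30, 06:45-08:25, 10:20-11:15, 14:00-16:40, 19:15-21:05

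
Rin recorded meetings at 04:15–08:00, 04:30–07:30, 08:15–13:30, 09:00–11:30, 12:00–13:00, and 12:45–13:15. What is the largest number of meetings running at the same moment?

Sweep endpoints in order; track running count of active intervals.
Peak of 3 reached at 12:45.

3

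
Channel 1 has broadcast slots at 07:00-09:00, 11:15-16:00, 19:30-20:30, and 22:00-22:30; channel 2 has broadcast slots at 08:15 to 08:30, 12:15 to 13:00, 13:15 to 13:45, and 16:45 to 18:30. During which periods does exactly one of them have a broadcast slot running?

A \ B = 07:00-08:15, 08:30-09:00, 11:15-12:15, 13:00-13:15, 13:45-16:00, 19:30-20:30, 22:00-22:30.
B \ A = 16:45-18:30.
Union of the two gives the symmetric difference.

07:00-08:15, 08:30-09:00, 11:15-12:15, 13:00-13:15, 13:45-16:00, 16:45-18:30, 19:30-20:30, 22:00-22:30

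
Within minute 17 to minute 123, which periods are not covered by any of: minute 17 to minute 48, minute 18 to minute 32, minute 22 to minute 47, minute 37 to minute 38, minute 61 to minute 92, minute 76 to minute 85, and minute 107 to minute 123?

minute 48 to minute 61, minute 92 to minute 107

Covered (merged): minute 17 to minute 48, minute 61 to minute 92, minute 107 to minute 123.
Uncovered inside minute 17 to minute 123: minute 48 to minute 61, minute 92 to minute 107.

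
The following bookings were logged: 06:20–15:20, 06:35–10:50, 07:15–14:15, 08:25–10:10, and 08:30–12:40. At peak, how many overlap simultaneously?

5

Walk the sorted start/end points keeping a running depth.
The depth first hits 5 at 08:30.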